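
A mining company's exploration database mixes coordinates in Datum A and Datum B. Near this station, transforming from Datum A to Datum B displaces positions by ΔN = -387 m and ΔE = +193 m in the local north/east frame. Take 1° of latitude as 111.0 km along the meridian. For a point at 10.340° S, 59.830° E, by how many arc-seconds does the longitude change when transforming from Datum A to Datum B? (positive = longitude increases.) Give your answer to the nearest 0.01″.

At latitude -10.340°, cos φ = 0.983760.
1° of longitude at this latitude = 111.0 × cos φ = 109.20 km, so Δλ = 193.0 / 109197.4 = 0.0017674° = 6.363″.

Δλ = 6.36″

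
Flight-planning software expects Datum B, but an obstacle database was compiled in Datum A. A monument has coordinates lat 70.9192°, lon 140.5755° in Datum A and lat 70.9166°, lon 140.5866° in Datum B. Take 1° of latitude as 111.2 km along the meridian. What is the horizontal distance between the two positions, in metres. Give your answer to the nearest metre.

496 m

Δφ = 70.9166° − 70.9192° = -0.0026°; Δλ = 140.5866° − 140.5755° = +0.0111°.
ΔN = Δφ × 111200 = -289.1 m; ΔE = Δλ × 111200 × cos(70.9192°) = +0.0111 × 111200 × 0.326901 = 403.5 m.
Distance = √(ΔE² + ΔN²) = √(403.5² + (-289.1)²) = 496.4 m.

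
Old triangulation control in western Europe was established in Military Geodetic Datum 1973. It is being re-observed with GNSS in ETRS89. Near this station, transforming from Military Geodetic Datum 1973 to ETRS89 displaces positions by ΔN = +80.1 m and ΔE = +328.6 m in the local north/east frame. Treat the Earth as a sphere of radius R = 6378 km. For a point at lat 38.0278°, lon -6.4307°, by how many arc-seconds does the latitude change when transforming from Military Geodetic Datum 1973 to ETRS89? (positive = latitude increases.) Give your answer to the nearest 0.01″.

Δφ = 2.59″

On a sphere of radius R, 1 rad of latitude = R, so Δφ = ΔN / R = 80.1 / 6378000 = 1.2559e-05 rad = 2.590″.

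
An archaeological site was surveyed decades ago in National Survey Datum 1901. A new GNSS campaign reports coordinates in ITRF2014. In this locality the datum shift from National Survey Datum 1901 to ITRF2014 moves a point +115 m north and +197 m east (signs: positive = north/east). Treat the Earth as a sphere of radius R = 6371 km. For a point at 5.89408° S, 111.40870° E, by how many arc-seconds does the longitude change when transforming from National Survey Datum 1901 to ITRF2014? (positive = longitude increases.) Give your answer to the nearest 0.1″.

At latitude -5.89408°, cos φ = 0.994713.
One radian of longitude at latitude φ spans R cos φ, so Δλ = ΔE / (R cos φ) = 197.0 / (6371000 × 0.994713) = 3.1086e-05 rad = 6.412″.

Δλ = 6.4″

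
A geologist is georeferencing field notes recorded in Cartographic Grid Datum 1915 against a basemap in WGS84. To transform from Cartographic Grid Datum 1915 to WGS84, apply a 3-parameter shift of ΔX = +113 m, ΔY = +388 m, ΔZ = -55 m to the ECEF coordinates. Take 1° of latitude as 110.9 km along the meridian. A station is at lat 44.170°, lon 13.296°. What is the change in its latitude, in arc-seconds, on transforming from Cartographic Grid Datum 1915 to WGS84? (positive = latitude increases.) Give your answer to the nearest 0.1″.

Δφ = -5.8″

sin φ = 0.696790, cos φ = 0.717276, sin λ = 0.229982, cos λ = 0.973195.
North component: ΔN = −sin φ cos λ·ΔX − sin φ sin λ·ΔY + cos φ·ΔZ = −(0.696790)(0.973195)(113) − (0.696790)(0.229982)(388) + (0.717276)(-55) = -178.25 m.
1° of latitude spans 110900 m, so Δφ = -178.25 / 110900 × 3600 = -5.786″.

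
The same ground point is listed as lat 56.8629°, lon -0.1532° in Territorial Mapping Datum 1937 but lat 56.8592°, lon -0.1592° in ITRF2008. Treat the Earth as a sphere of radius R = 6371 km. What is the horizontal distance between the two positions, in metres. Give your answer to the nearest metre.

550 m

Δφ = 56.8592° − 56.8629° = -0.0037°; Δλ = -0.1592° − -0.1532° = -0.0060°.
1° along a meridian = πR/180 = 111195 m.
ΔN = Δφ × 111195 = -411.4 m; ΔE = Δλ × 111195 × cos(56.8629°) = -0.0060 × 111195 × 0.546644 = -364.7 m.
Distance = √(ΔE² + ΔN²) = √((-364.7)² + (-411.4)²) = 549.8 m.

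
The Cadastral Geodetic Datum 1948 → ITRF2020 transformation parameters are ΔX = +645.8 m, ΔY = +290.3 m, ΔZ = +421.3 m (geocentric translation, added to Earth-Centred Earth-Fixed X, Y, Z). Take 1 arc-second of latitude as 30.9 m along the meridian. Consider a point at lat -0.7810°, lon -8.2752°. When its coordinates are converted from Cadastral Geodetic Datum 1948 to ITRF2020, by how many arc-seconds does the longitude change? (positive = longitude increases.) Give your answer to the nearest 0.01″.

sin φ = -0.013631, cos φ = 0.999907, sin λ = -0.143928, cos λ = 0.989588.
East component: ΔE = −sin λ·ΔX + cos λ·ΔY = −(-0.143928)(645.8) + (0.989588)(290.3) = 380.23 m.
1° of latitude spans 3600 × 30.90 = 111240 m; at latitude φ, 1° of longitude spans that × cos φ = 111229.7 m, so Δλ = 380.23 / 111229.7 × 3600 = 12.306″.

Δλ = 12.31″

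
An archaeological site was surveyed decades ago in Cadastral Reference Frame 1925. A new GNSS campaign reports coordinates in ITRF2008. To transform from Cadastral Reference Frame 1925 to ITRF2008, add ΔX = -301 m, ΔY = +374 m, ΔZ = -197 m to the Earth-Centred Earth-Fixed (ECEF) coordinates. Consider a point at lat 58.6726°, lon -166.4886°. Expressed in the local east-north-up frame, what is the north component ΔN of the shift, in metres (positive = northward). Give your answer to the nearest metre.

ΔN = -278 m

At φ = 58.6726°, λ = -166.4886°: sin φ = 0.854210, cos φ = 0.519928, sin λ = -0.233639, cos λ = -0.972323.
ΔN = −sin φ cos λ·ΔX − sin φ sin λ·ΔY + cos φ·ΔZ = −(0.854210)(-0.972323)(-301) − (0.854210)(-0.233639)(374) + (0.519928)(-197) = -277.79 m.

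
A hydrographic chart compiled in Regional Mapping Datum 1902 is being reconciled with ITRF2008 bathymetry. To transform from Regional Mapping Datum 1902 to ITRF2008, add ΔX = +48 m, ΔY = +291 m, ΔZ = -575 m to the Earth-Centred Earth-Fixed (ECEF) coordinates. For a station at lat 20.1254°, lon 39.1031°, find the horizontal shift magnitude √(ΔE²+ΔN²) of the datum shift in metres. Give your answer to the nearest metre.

At φ = 20.1254°, λ = 39.1031°: sin φ = 0.344076, cos φ = 0.938942, sin λ = 0.630718, cos λ = 0.776012.
ΔE = −sin λ·ΔX + cos λ·ΔY = −(0.630718)·(48) + (0.776012)·(291) = 195.55 m.
ΔN = −sin φ cos λ·ΔX − sin φ sin λ·ΔY + cos φ·ΔZ = −(0.344076)(0.776012)(48) − (0.344076)(0.630718)(291) + (0.938942)(-575) = -615.86 m.
Horizontal magnitude = √(ΔE² + ΔN²) = √(195.55² + (-615.86)²) = 646.16 m.

646 m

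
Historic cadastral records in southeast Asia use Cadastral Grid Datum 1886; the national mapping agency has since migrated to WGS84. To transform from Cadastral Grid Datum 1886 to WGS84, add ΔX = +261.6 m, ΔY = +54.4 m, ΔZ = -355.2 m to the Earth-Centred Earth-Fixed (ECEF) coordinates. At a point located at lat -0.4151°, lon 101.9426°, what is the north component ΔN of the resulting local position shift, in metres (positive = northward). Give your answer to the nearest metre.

ΔN = -355 m

The local north axis is (−sin φ cos λ, −sin φ sin λ, cos φ), giving ΔN = -0.392 + 0.386 − 355.191 = -355.20 m.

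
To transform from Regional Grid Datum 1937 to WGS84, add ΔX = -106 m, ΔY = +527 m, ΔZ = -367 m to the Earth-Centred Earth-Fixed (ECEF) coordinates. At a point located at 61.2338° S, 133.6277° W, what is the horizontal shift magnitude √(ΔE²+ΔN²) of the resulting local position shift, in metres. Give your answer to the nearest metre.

627 m

The local east axis at (φ, λ) is (−sin λ, cos λ, 0), so ΔE = −sin(-133.6277°)·(-106) + cos(-133.6277°)·527 = -440.34 m.
The local north axis is (−sin φ cos λ, −sin φ sin λ, cos φ), giving ΔN = 64.111 − 334.387 − 176.614 = -446.89 m.
Horizontal magnitude = √(ΔE² + ΔN²) = √((-440.34)² + (-446.89)²) = 627.38 m.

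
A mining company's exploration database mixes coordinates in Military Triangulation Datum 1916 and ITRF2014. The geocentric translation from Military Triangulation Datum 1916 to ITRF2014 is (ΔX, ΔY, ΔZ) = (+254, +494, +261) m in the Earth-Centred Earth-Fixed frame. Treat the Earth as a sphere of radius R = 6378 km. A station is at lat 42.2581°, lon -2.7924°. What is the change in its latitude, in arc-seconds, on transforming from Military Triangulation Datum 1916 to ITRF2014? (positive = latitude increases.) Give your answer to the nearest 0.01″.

Δφ = 1.25″

sin φ = 0.672471, cos φ = 0.740123, sin λ = -0.048717, cos λ = 0.998813.
North component: ΔN = −sin φ cos λ·ΔX − sin φ sin λ·ΔY + cos φ·ΔZ = −(0.672471)(0.998813)(254) − (0.672471)(-0.048717)(494) + (0.740123)(261) = 38.75 m.
1° of latitude spans πR/180 = 111317 m, so Δφ = 38.75 / 111317 × 3600 = 1.253″.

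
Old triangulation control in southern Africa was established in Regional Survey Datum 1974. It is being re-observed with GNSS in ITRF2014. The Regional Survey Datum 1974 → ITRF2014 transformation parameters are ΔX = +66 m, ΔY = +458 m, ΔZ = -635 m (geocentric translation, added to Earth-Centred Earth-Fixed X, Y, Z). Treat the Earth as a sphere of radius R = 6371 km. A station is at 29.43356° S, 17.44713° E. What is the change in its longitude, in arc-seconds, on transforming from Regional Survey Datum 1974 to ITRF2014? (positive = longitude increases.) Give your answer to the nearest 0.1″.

Δλ = 15.5″

sin φ = -0.491414, cos φ = 0.870926, sin λ = 0.299826, cos λ = 0.953994.
East component: ΔE = −sin λ·ΔX + cos λ·ΔY = −(0.299826)(66) + (0.953994)(458) = 417.14 m.
1° of latitude spans πR/180 = 111195 m; at latitude φ, 1° of longitude spans that × cos φ = 96842.6 m, so Δλ = 417.14 / 96842.6 × 3600 = 15.507″.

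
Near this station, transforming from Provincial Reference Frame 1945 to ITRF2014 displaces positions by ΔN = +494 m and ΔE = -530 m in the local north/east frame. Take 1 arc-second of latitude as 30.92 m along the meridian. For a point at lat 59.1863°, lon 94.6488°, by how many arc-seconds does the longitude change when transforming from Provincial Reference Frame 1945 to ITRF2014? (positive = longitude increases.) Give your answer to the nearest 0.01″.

At latitude 59.1863°, cos φ = 0.512248.
1″ of longitude at this latitude = 30.92 × cos φ = 15.8387 m, so Δλ = -530.0 / 15.8387 = -33.462″.

Δλ = -33.46″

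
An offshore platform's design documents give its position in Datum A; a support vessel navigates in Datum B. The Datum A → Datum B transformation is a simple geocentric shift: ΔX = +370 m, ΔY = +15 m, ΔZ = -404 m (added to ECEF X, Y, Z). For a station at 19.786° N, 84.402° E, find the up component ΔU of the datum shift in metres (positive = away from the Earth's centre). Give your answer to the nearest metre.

The local up (radial) axis is (cos φ cos λ, cos φ sin λ, sin φ), giving ΔU = 33.962 + 14.047 − 136.757 = -88.75 m.

ΔU = -89 m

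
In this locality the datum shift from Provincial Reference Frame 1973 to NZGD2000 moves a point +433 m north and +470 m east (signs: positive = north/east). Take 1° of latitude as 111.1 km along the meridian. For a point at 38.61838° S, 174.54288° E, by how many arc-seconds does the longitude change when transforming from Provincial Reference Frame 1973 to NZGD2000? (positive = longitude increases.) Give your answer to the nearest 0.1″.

Δλ = 19.5″

At latitude -38.61838°, cos φ = 0.781320.
1° of longitude at this latitude = 111.1 × cos φ = 86.80 km, so Δλ = 470.0 / 86804.7 = 0.0054145° = 19.492″.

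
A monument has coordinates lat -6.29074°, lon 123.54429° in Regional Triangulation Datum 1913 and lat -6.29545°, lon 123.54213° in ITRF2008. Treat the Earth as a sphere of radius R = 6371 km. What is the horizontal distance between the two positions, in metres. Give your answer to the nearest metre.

Δφ = -6.29545° − -6.29074° = -0.00471°; Δλ = 123.54213° − 123.54429° = -0.00216°.
1° along a meridian = πR/180 = 111195 m.
ΔN = Δφ × 111195 = -523.7 m; ΔE = Δλ × 111195 × cos(-6.29074°) = -0.00216 × 111195 × 0.993979 = -238.7 m.
Distance = √(ΔE² + ΔN²) = √((-238.7)² + (-523.7)²) = 575.6 m.

576 m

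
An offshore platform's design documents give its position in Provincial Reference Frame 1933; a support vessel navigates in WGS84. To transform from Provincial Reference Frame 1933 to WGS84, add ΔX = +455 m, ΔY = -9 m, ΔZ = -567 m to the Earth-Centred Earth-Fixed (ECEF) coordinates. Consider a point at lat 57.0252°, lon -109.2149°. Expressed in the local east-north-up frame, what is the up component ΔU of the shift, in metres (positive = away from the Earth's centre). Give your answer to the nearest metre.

ΔU = -553 m

At φ = 57.0252°, λ = -109.2149°: sin φ = 0.838910, cos φ = 0.544270, sin λ = -0.944291, cos λ = -0.329112.
ΔU = cos φ cos λ·ΔX + cos φ sin λ·ΔY + sin φ·ΔZ = (0.544270)(-0.329112)(455) + (0.544270)(-0.944291)(-9) + (0.838910)(-567) = -552.54 m.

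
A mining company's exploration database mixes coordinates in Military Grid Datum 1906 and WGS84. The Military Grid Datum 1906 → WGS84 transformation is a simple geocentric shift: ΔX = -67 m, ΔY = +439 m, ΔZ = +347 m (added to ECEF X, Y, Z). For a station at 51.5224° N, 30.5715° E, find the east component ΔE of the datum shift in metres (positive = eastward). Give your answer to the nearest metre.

At φ = 51.5224°, λ = 30.5715°: sin φ = 0.782851, cos φ = 0.622209, sin λ = 0.508613, cos λ = 0.860995.
ΔE = −sin λ·ΔX + cos λ·ΔY = −(0.508613)·(-67) + (0.860995)·(439) = 412.05 m.

ΔE = 412 m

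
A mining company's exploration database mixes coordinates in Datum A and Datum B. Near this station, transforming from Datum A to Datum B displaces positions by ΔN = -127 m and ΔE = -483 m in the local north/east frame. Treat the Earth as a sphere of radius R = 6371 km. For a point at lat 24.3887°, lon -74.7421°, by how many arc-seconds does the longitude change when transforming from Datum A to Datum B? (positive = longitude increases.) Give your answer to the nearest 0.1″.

Δλ = -17.2″

At latitude 24.3887°, cos φ = 0.910765.
One radian of longitude at latitude φ spans R cos φ, so Δλ = ΔE / (R cos φ) = -483.0 / (6371000 × 0.910765) = -8.3240e-05 rad = -17.170″.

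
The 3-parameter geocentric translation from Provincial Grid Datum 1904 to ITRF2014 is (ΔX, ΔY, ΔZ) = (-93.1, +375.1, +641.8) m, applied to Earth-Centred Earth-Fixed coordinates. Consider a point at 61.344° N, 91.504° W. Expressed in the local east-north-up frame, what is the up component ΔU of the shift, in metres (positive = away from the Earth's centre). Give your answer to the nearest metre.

At φ = 61.344°, λ = -91.504°: sin φ = 0.877515, cos φ = 0.479550, sin λ = -0.999655, cos λ = -0.026247.
ΔU = cos φ cos λ·ΔX + cos φ sin λ·ΔY + sin φ·ΔZ = (0.479550)(-0.026247)(-93.1) + (0.479550)(-0.999655)(375.1) + (0.877515)(641.8) = 384.54 m.

ΔU = 385 m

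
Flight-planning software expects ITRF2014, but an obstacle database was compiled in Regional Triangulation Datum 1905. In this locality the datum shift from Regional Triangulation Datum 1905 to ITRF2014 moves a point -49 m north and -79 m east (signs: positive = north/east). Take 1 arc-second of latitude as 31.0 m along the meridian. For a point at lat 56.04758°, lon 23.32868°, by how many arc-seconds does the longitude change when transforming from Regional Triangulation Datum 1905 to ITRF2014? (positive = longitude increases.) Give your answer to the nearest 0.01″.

At latitude 56.04758°, cos φ = 0.558504.
1″ of longitude at this latitude = 31.00 × cos φ = 17.3136 m, so Δλ = -79.0 / 17.3136 = -4.563″.

Δλ = -4.56″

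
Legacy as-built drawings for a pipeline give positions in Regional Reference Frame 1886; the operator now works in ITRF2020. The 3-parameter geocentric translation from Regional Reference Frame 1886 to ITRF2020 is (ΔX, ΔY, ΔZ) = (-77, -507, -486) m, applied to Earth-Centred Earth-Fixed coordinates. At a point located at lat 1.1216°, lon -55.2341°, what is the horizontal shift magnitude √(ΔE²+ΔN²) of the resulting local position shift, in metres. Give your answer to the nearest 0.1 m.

606.1 m

At φ = 1.1216°, λ = -55.2341°: sin φ = 0.019574, cos φ = 0.999808, sin λ = -0.821489, cos λ = 0.570225.
ΔE = −sin λ·ΔX + cos λ·ΔY = −(-0.821489)·(-77) + (0.570225)·(-507) = -352.36 m.
ΔN = −sin φ cos λ·ΔX − sin φ sin λ·ΔY + cos φ·ΔZ = −(0.019574)(0.570225)(-77) − (0.019574)(-0.821489)(-507) + (0.999808)(-486) = -493.20 m.
Horizontal magnitude = √(ΔE² + ΔN²) = √((-352.36)² + (-493.20)²) = 606.14 m.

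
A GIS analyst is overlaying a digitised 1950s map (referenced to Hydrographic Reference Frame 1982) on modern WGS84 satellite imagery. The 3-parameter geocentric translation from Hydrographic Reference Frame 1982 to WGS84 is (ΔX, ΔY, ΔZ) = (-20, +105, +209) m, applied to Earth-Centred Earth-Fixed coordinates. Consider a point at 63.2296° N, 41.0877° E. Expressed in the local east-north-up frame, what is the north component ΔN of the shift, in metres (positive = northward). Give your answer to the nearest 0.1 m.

At φ = 63.2296°, λ = 41.0877°: sin φ = 0.892819, cos φ = 0.450416, sin λ = 0.657213, cos λ = 0.753704.
ΔN = −sin φ cos λ·ΔX − sin φ sin λ·ΔY + cos φ·ΔZ = −(0.892819)(0.753704)(-20) − (0.892819)(0.657213)(105) + (0.450416)(209) = 45.98 m.

ΔN = 46.0 m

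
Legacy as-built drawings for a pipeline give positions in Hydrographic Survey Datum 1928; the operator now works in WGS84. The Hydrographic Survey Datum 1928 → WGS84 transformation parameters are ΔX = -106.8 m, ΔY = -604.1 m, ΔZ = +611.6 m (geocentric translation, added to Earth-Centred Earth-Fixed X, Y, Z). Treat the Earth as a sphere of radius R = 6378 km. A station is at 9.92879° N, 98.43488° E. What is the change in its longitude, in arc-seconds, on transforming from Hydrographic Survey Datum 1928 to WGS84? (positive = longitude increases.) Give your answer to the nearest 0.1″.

Δλ = 6.4″

sin φ = 0.172424, cos φ = 0.985023, sin λ = 0.989183, cos λ = -0.146685.
East component: ΔE = −sin λ·ΔX + cos λ·ΔY = −(0.989183)(-106.8) + (-0.146685)(-604.1) = 194.26 m.
1° of latitude spans πR/180 = 111317 m; at latitude φ, 1° of longitude spans that × cos φ = 109649.9 m, so Δλ = 194.26 / 109649.9 × 3600 = 6.378″.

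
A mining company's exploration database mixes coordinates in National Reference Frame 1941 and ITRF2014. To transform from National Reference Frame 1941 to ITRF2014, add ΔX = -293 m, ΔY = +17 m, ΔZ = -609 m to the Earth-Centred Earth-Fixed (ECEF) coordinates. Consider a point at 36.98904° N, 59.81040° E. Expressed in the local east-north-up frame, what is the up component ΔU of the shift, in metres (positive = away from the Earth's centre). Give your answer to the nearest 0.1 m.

ΔU = -472.4 m

The local up (radial) axis is (cos φ cos λ, cos φ sin λ, sin φ), giving ΔU = -117.687 + 11.737 − 366.412 = -472.36 m.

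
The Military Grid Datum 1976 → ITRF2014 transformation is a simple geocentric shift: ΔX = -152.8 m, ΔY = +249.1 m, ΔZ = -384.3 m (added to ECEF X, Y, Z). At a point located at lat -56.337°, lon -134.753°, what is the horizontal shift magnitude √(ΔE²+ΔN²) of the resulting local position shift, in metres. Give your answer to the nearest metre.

The local east axis at (φ, λ) is (−sin λ, cos λ, 0), so ΔE = −sin(-134.753°)·(-152.8) + cos(-134.753°)·249.1 = -283.89 m.
The local north axis is (−sin φ cos λ, −sin φ sin λ, cos φ), giving ΔN = 89.539 − 147.234 − 213.020 = -270.72 m.
Horizontal magnitude = √(ΔE² + ΔN²) = √((-283.89)² + (-270.72)²) = 392.28 m.

392 m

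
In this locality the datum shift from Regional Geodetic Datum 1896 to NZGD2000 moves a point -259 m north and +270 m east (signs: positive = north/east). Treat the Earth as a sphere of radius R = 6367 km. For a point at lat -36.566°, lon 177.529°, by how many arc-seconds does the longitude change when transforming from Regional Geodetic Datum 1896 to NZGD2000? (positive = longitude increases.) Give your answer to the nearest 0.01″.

At latitude -36.566°, cos φ = 0.803171.
One radian of longitude at latitude φ spans R cos φ, so Δλ = ΔE / (R cos φ) = 270.0 / (6367000 × 0.803171) = 5.2798e-05 rad = 10.890″.

Δλ = 10.89″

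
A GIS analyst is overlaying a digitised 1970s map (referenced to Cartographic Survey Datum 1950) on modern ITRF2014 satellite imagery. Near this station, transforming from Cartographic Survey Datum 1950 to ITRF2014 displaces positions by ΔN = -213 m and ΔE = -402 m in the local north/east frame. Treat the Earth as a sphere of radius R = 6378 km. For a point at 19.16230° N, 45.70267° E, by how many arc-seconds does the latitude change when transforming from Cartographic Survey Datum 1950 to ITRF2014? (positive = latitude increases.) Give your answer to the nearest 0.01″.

Δφ = -6.89″

On a sphere of radius R, 1 rad of latitude = R, so Δφ = ΔN / R = -213.0 / 6378000 = -3.3396e-05 rad = -6.888″.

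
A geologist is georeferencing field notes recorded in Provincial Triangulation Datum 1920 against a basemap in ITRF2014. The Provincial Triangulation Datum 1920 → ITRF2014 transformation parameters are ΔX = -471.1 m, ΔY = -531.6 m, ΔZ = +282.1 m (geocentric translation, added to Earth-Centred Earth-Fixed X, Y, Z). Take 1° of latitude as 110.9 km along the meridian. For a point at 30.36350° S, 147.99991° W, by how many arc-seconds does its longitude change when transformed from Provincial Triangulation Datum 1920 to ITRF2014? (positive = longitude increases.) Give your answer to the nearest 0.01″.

sin φ = -0.505484, cos φ = 0.862836, sin λ = -0.529921, cos λ = -0.848047.
East component: ΔE = −sin λ·ΔX + cos λ·ΔY = −(-0.529921)(-471.1) + (-0.848047)(-531.6) = 201.18 m.
1° of latitude spans 110900 m; at latitude φ, 1° of longitude spans that × cos φ = 95688.5 m, so Δλ = 201.18 / 95688.5 × 3600 = 7.569″.

Δλ = 7.57″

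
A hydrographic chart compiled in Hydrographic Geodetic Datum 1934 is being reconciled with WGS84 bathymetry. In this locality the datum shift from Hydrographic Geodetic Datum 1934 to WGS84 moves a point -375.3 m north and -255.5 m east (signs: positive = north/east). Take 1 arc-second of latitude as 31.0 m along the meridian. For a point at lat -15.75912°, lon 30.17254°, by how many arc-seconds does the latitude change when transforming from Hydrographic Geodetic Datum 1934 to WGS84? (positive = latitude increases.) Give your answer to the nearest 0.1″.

1″ of latitude = 31.00 m, so Δφ = -375.3 / 31.00 = -12.106″.

Δφ = -12.1″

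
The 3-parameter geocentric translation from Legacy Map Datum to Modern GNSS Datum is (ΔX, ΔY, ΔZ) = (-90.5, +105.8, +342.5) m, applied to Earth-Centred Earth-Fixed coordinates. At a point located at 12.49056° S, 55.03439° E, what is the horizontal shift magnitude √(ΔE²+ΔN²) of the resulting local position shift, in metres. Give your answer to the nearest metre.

The local east axis at (φ, λ) is (−sin λ, cos λ, 0), so ΔE = −sin(55.03439°)·(-90.5) + cos(55.03439°)·105.8 = 134.80 m.
The local north axis is (−sin φ cos λ, −sin φ sin λ, cos φ), giving ΔN = -11.217 + 18.752 + 334.394 = 341.93 m.
Horizontal magnitude = √(ΔE² + ΔN²) = √(134.80² + 341.93²) = 367.54 m.

368 m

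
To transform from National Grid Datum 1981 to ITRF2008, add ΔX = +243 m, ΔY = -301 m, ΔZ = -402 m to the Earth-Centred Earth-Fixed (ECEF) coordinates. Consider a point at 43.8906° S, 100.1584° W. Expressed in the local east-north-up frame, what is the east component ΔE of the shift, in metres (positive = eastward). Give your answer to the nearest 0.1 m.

ΔE = 292.3 m

At φ = -43.8906°, λ = -100.1584°: sin φ = -0.693284, cos φ = 0.720665, sin λ = -0.984324, cos λ = -0.176370.
ΔE = −sin λ·ΔX + cos λ·ΔY = −(-0.984324)·(243) + (-0.176370)·(-301) = 292.28 m.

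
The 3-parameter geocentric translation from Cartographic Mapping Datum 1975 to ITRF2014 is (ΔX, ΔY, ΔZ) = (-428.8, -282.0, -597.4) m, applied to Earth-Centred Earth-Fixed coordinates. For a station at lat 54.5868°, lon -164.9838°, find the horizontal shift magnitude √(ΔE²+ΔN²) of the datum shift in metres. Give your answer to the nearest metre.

The local east axis at (φ, λ) is (−sin λ, cos λ, 0), so ΔE = −sin(-164.9838°)·(-428.8) + cos(-164.9838°)·(-282.0) = 161.27 m.
The local north axis is (−sin φ cos λ, −sin φ sin λ, cos φ), giving ΔN = -337.536 − 59.547 − 346.175 = -743.26 m.
Horizontal magnitude = √(ΔE² + ΔN²) = √(161.27² + (-743.26)²) = 760.55 m.

761 m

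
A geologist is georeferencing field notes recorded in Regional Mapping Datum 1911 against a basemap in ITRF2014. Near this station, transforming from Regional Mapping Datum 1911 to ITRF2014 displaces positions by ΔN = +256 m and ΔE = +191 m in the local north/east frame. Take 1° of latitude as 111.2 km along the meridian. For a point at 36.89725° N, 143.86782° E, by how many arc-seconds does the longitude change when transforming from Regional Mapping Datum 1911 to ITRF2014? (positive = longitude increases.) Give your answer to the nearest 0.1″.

At latitude 36.89725°, cos φ = 0.799713.
1° of longitude at this latitude = 111.2 × cos φ = 88.93 km, so Δλ = 191.0 / 88928.1 = 0.0021478° = 7.732″.

Δλ = 7.7″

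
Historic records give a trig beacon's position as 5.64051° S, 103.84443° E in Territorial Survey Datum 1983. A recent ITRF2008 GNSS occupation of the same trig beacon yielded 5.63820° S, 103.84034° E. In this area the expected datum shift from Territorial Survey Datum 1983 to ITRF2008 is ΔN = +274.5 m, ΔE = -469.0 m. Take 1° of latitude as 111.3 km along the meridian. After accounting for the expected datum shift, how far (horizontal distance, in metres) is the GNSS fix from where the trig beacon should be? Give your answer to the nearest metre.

Observed coordinate differences: Δφ = +0.00231°, Δλ = -0.00409°.
Converting to metres (1° lat = 111300 m, cos φ = 0.995158): observed ΔN = 257.1 m, observed ΔE = -453.0 m.
Subtracting the expected shift leaves a residual of 257.1 − (274.5) = -17.4 m north and -453.0 − (-469.0) = 16.0 m east.
Residual distance = √((-17.4)² + 16.0²) = 23.6 m.

24 m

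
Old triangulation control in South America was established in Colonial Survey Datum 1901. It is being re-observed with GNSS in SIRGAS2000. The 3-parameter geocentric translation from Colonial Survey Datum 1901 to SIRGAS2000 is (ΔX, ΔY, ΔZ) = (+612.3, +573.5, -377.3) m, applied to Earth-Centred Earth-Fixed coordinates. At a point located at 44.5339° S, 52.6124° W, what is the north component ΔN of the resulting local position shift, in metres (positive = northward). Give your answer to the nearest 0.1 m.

The local north axis is (−sin φ cos λ, −sin φ sin λ, cos φ), giving ΔN = 260.749 − 319.577 − 268.953 = -327.78 m.

ΔN = -327.8 m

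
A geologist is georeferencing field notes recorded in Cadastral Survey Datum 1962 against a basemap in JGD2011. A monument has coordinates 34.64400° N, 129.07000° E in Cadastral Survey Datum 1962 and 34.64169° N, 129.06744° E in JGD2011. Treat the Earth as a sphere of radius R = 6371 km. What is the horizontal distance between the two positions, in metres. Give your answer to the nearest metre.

348 m

Δφ = 34.64169° − 34.64400° = -0.00231°; Δλ = 129.06744° − 129.07000° = -0.00256°.
1° along a meridian = πR/180 = 111195 m.
ΔN = Δφ × 111195 = -256.9 m; ΔE = Δλ × 111195 × cos(34.64400°) = -0.00256 × 111195 × 0.822700 = -234.2 m.
Distance = √(ΔE² + ΔN²) = √((-234.2)² + (-256.9)²) = 347.6 m.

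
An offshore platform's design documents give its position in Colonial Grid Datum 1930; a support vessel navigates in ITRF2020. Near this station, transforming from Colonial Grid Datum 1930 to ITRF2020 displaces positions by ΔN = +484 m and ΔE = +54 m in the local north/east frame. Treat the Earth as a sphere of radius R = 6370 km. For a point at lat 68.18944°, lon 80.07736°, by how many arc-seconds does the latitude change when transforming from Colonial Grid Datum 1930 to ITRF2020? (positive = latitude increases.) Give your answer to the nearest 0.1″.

On a sphere of radius R, 1 rad of latitude = R, so Δφ = ΔN / R = 484.0 / 6370000 = 7.5981e-05 rad = 15.672″.

Δφ = 15.7″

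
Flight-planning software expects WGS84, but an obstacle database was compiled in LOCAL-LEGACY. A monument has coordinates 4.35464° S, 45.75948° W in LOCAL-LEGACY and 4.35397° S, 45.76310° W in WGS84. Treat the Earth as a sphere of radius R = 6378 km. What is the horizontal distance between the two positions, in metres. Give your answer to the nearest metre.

Δφ = -4.35397° − -4.35464° = +0.00067°; Δλ = -45.76310° − -45.75948° = -0.00362°.
1° along a meridian = πR/180 = 111317 m.
ΔN = Δφ × 111317 = 74.6 m; ΔE = Δλ × 111317 × cos(-4.35464°) = -0.00362 × 111317 × 0.997113 = -401.8 m.
Distance = √(ΔE² + ΔN²) = √((-401.8)² + 74.6²) = 408.7 m.

409 m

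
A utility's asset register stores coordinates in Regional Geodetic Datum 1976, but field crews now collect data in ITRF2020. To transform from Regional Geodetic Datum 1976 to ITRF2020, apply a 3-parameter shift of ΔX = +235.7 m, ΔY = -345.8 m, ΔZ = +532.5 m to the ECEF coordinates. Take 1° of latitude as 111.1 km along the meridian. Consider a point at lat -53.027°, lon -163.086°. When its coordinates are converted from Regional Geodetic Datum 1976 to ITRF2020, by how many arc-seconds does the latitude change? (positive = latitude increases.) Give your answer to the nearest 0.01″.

sin φ = -0.798919, cos φ = 0.601439, sin λ = -0.290936, cos λ = -0.956743.
North component: ΔN = −sin φ cos λ·ΔX − sin φ sin λ·ΔY + cos φ·ΔZ = −(-0.798919)(-0.956743)(235.7) − (-0.798919)(-0.290936)(-345.8) + (0.601439)(532.5) = 220.48 m.
1° of latitude spans 111100 m, so Δφ = 220.48 / 111100 × 3600 = 7.144″.

Δφ = 7.14″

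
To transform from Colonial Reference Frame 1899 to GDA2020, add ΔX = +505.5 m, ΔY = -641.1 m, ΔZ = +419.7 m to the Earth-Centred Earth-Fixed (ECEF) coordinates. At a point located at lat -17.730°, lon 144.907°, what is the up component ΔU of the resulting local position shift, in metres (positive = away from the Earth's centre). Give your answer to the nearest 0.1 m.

At φ = -17.730°, λ = 144.907°: sin φ = -0.304532, cos φ = 0.952502, sin λ = 0.574905, cos λ = -0.818220.
ΔU = cos φ cos λ·ΔX + cos φ sin λ·ΔY + sin φ·ΔZ = (0.952502)(-0.818220)(505.5) + (0.952502)(0.574905)(-641.1) + (-0.304532)(419.7) = -872.84 m.

ΔU = -872.8 m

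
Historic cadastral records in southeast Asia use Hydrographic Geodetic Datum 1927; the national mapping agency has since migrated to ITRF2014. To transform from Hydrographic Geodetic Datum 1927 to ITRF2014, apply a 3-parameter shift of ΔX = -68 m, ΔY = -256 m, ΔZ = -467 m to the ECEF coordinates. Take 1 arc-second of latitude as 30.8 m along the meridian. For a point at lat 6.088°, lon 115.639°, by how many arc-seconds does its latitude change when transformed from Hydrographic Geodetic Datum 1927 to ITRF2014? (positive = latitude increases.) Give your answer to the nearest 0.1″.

sin φ = 0.106056, cos φ = 0.994360, sin λ = 0.901538, cos λ = -0.432700.
North component: ΔN = −sin φ cos λ·ΔX − sin φ sin λ·ΔY + cos φ·ΔZ = −(0.106056)(-0.432700)(-68) − (0.106056)(0.901538)(-256) + (0.994360)(-467) = -443.01 m.
1° of latitude spans 3600 × 30.80 = 110880 m, so Δφ = -443.01 / 110880 × 3600 = -14.383″.

Δφ = -14.4″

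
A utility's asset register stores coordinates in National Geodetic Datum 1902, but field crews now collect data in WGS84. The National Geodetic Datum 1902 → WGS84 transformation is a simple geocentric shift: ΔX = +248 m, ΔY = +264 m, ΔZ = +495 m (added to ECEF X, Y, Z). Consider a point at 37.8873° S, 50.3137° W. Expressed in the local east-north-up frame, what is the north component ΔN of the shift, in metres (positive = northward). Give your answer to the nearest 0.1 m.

ΔN = 363.2 m

At φ = -37.8873°, λ = -50.3137°: sin φ = -0.614110, cos φ = 0.789220, sin λ = -0.769552, cos λ = 0.638584.
ΔN = −sin φ cos λ·ΔX − sin φ sin λ·ΔY + cos φ·ΔZ = −(-0.614110)(0.638584)(248) − (-0.614110)(-0.769552)(264) + (0.789220)(495) = 363.16 m.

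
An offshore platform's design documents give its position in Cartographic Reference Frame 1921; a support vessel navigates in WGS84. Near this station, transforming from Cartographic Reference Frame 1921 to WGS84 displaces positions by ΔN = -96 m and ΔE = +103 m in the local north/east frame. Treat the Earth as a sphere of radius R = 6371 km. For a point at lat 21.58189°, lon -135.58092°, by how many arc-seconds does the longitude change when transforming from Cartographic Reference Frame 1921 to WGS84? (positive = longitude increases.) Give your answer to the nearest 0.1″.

At latitude 21.58189°, cos φ = 0.929893.
One radian of longitude at latitude φ spans R cos φ, so Δλ = ΔE / (R cos φ) = 103.0 / (6371000 × 0.929893) = 1.7386e-05 rad = 3.586″.

Δλ = 3.6″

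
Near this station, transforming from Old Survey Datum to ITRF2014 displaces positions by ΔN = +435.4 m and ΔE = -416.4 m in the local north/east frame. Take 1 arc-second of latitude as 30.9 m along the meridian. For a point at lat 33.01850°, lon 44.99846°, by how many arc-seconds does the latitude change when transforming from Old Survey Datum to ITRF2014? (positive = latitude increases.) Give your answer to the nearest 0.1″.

Δφ = 14.1″

1″ of latitude = 30.90 m, so Δφ = 435.4 / 30.90 = 14.091″.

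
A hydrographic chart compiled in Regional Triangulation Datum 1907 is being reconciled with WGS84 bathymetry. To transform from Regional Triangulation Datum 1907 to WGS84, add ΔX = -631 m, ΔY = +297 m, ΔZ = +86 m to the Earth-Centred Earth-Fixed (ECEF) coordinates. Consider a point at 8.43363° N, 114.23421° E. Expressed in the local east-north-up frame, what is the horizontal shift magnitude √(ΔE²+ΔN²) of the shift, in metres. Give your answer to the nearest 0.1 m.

The local east axis at (φ, λ) is (−sin λ, cos λ, 0), so ΔE = −sin(114.23421°)·(-631) + cos(114.23421°)·297 = 453.48 m.
The local north axis is (−sin φ cos λ, −sin φ sin λ, cos φ), giving ΔN = -37.987 − 39.720 + 85.070 = 7.36 m.
Horizontal magnitude = √(ΔE² + ΔN²) = √(453.48² + 7.36²) = 453.54 m.

453.5 m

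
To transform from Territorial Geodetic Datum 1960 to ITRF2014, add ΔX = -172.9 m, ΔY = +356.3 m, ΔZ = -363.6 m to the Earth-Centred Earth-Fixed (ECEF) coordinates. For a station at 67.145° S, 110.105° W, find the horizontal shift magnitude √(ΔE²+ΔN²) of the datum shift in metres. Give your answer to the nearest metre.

At φ = -67.145°, λ = -110.105°: sin φ = -0.921491, cos φ = 0.388400, sin λ = -0.939064, cos λ = -0.343742.
ΔE = −sin λ·ΔX + cos λ·ΔY = −(-0.939064)·(-172.9) + (-0.343742)·(356.3) = -284.84 m.
ΔN = −sin φ cos λ·ΔX − sin φ sin λ·ΔY + cos φ·ΔZ = −(-0.921491)(-0.343742)(-172.9) − (-0.921491)(-0.939064)(356.3) + (0.388400)(-363.6) = -394.78 m.
Horizontal magnitude = √(ΔE² + ΔN²) = √((-284.84)² + (-394.78)²) = 486.81 m.

487 m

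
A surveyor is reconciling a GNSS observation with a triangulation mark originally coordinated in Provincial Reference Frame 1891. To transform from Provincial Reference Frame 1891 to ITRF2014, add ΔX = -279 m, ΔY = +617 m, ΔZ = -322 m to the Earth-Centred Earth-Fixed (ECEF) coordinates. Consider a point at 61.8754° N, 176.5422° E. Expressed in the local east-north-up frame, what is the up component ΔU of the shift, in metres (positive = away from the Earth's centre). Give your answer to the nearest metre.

ΔU = -135 m

At φ = 61.8754°, λ = 176.5422°: sin φ = 0.881925, cos φ = 0.471391, sin λ = 0.060313, cos λ = -0.998179.
ΔU = cos φ cos λ·ΔX + cos φ sin λ·ΔY + sin φ·ΔZ = (0.471391)(-0.998179)(-279) + (0.471391)(0.060313)(617) + (0.881925)(-322) = -135.16 m.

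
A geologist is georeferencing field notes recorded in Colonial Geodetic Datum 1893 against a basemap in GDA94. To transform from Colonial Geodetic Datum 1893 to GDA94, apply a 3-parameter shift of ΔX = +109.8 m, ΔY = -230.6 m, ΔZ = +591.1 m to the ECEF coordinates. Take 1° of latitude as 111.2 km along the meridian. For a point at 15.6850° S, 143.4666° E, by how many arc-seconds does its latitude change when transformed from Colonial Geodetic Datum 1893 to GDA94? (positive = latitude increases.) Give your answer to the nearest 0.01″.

sin φ = -0.270348, cos φ = 0.962763, sin λ = 0.595291, cos λ = -0.803510.
North component: ΔN = −sin φ cos λ·ΔX − sin φ sin λ·ΔY + cos φ·ΔZ = −(-0.270348)(-0.803510)(109.8) − (-0.270348)(0.595291)(-230.6) + (0.962763)(591.1) = 508.13 m.
1° of latitude spans 111200 m, so Δφ = 508.13 / 111200 × 3600 = 16.450″.

Δφ = 16.45″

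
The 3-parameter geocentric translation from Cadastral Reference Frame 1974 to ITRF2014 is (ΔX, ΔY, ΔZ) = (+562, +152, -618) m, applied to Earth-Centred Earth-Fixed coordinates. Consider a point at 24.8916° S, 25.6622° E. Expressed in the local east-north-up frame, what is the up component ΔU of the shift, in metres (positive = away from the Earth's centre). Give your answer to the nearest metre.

At φ = -24.8916°, λ = 25.6622°: sin φ = -0.420903, cos φ = 0.907106, sin λ = 0.433065, cos λ = 0.901363.
ΔU = cos φ cos λ·ΔX + cos φ sin λ·ΔY + sin φ·ΔZ = (0.907106)(0.901363)(562) + (0.907106)(0.433065)(152) + (-0.420903)(-618) = 779.34 m.

ΔU = 779 m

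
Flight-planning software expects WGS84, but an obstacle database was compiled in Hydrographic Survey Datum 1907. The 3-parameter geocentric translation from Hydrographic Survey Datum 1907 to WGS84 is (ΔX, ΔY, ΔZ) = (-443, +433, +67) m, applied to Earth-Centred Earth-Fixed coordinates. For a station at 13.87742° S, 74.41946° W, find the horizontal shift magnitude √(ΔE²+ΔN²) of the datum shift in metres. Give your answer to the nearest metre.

317 m

At φ = -13.87742°, λ = -74.41946°: sin φ = -0.239845, cos φ = 0.970811, sin λ = -0.963254, cos λ = 0.268593.
ΔE = −sin λ·ΔX + cos λ·ΔY = −(-0.963254)·(-443) + (0.268593)·(433) = -310.42 m.
ΔN = −sin φ cos λ·ΔX − sin φ sin λ·ΔY + cos φ·ΔZ = −(-0.239845)(0.268593)(-443) − (-0.239845)(-0.963254)(433) + (0.970811)(67) = -63.53 m.
Horizontal magnitude = √(ΔE² + ΔN²) = √((-310.42)² + (-63.53)²) = 316.86 m.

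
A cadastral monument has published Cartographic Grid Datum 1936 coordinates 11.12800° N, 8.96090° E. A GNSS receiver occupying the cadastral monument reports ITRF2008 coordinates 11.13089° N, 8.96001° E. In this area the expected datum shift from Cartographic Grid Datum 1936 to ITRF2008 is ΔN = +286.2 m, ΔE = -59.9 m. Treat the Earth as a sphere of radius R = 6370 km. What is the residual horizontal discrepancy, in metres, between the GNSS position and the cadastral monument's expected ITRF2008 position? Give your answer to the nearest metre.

Observed coordinate differences: Δφ = +0.00289°, Δλ = -0.00089°.
Converting to metres (1° lat = 111177 m, cos φ = 0.981198): observed ΔN = 321.3 m, observed ΔE = -97.1 m.
Subtracting the expected shift leaves a residual of 321.3 − (286.2) = 35.1 m north and -97.1 − (-59.9) = -37.2 m east.
Residual distance = √(35.1² + (-37.2)²) = 51.1 m.

51 m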